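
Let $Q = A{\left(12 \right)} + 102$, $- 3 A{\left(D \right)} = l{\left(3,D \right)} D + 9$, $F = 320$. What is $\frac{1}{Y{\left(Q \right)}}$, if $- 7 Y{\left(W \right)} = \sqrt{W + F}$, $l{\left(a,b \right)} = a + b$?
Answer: $- \frac{7 \sqrt{359}}{359} \approx -0.36945$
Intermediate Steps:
$A{\left(D \right)} = -3 - \frac{D \left(3 + D\right)}{3}$ ($A{\left(D \right)} = - \frac{\left(3 + D\right) D + 9}{3} = - \frac{D \left(3 + D\right) + 9}{3} = - \frac{9 + D \left(3 + D\right)}{3} = -3 - \frac{D \left(3 + D\right)}{3}$)
$Q = 39$ ($Q = \left(-3 - 4 \left(3 + 12\right)\right) + 102 = \left(-3 - 4 \cdot 15\right) + 102 = \left(-3 - 60\right) + 102 = -63 + 102 = 39$)
$Y{\left(W \right)} = - \frac{\sqrt{320 + W}}{7}$ ($Y{\left(W \right)} = - \frac{\sqrt{W + 320}}{7} = - \frac{\sqrt{320 + W}}{7}$)
$\frac{1}{Y{\left(Q \right)}} = \frac{1}{\left(- \frac{1}{7}\right) \sqrt{320 + 39}} = \frac{1}{\left(- \frac{1}{7}\right) \sqrt{359}} = - \frac{7 \sqrt{359}}{359}$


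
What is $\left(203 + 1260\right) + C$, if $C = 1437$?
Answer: $2900$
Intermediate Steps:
$\left(203 + 1260\right) + C = \left(203 + 1260\right) + 1437 = 1463 + 1437 = 2900$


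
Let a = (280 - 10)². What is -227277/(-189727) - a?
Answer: -13830871023/189727 ≈ -72899.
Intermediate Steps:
a = 72900 (a = 270² = 72900)
-227277/(-189727) - a = -227277/(-189727) - 1*72900 = -227277*(-1/189727) - 72900 = 227277/189727 - 72900 = -13830871023/189727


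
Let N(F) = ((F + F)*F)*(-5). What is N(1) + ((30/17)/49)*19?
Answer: -7760/833 ≈ -9.3157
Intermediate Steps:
N(F) = -10*F**2 (N(F) = ((2*F)*F)*(-5) = (2*F**2)*(-5) = -10*F**2)
N(1) + ((30/17)/49)*19 = -10*1**2 + ((30/17)/49)*19 = -10*1 + ((30*(1/17))*(1/49))*19 = -10 + ((30/17)*(1/49))*19 = -10 + (30/833)*19 = -10 + 570/833 = -7760/833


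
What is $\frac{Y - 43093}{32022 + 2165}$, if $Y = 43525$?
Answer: $\frac{432}{34187} \approx 0.012636$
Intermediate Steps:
$\frac{Y - 43093}{32022 + 2165} = \frac{43525 - 43093}{32022 + 2165} = \frac{432}{34187}$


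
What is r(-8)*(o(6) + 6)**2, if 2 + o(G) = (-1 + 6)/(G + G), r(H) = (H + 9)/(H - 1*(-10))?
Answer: 2809/288 ≈ 9.7535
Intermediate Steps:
r(H) = (9 + H)/(10 + H) (r(H) = (9 + H)/(H + 10) = (9 + H)/(10 + H))
o(G) = -2 + 5/(2*G) (o(G) = -2 + (-1 + 6)/(G + G) = -2 + 5/((2*G)) = -2 + 5*(1/(2*G)) = -2 + 5/(2*G))
r(-8)*(o(6) + 6)**2 = ((9 - 8)/(10 - 8))*((-2 + (5/2)/6) + 6)**2 = (1/2)*((-2 + (5/2)*(1/6)) + 6)**2 = ((1/2)*1)*((-2 + 5/12) + 6)**2 = (-19/12 + 6)**2/2 = (53/12)**2/2 = (1/2)*(2809/144) = 2809/288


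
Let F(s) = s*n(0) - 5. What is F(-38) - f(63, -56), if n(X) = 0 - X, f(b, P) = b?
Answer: -68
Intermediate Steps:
n(X) = -X
F(s) = -5 (F(s) = s*(-1*0) - 5 = s*0 - 5 = 0 - 5 = -5)
F(-38) - f(63, -56) = -5 - 1*63 = -5 - 63 = -68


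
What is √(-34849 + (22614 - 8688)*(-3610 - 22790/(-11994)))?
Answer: I*√200923917187299/1999 ≈ 7090.9*I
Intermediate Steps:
√(-34849 + (22614 - 8688)*(-3610 - 22790/(-11994))) = √(-34849 + 13926*(-3610 - 22790*(-1/11994))) = √(-34849 + 13926*(-3610 + 11395/5997)) = √(-34849 + 13926*(-21637775/5997)) = √(-34849 - 100442551550/1999) = √(-100512214701/1999) = I*√200923917187299/1999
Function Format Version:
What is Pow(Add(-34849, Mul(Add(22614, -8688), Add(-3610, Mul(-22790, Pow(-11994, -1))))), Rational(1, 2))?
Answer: Mul(Rational(1, 1999), I, Pow(200923917187299, Rational(1, 2))) ≈ Mul(7090.9, I)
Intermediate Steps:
Pow(Add(-34849, Mul(Add(22614, -8688), Add(-3610, Mul(-22790, Pow(-11994, -1))))), Rational(1, 2)) = Pow(Add(-34849, Mul(13926, Add(-3610, Mul(-22790, Rational(-1, 11994))))), Rational(1, 2)) = Pow(Add(-34849, Mul(13926, Add(-3610, Rational(11395, 5997)))), Rational(1, 2)) = Pow(Add(-34849, Mul(13926, Rational(-21637775, 5997))), Rational(1, 2)) = Pow(Add(-34849, Rational(-100442551550, 1999)), Rational(1, 2)) = Pow(Rational(-100512214701, 1999), Rational(1, 2)) = Mul(Rational(1, 1999), I, Pow(200923917187299, Rational(1, 2)))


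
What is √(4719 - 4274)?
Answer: √445 ≈ 21.095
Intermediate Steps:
√(4719 - 4274) = √445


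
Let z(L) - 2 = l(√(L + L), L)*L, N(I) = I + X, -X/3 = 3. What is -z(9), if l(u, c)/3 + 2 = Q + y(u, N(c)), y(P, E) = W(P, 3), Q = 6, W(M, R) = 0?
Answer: -110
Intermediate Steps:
X = -9 (X = -3*3 = -9)
N(I) = -9 + I (N(I) = I - 9 = -9 + I)
y(P, E) = 0
l(u, c) = 12 (l(u, c) = -6 + 3*(6 + 0) = -6 + 3*6 = -6 + 18 = 12)
z(L) = 2 + 12*L
-z(9) = -(2 + 12*9) = -(2 + 108) = -1*110 = -110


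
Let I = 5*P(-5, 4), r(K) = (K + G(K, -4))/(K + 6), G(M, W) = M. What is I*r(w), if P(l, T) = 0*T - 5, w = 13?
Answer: -650/19 ≈ -34.211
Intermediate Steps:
P(l, T) = -5 (P(l, T) = 0 - 5 = -5)
r(K) = 2*K/(6 + K) (r(K) = (K + K)/(K + 6) = (2*K)/(6 + K) = 2*K/(6 + K))
I = -25 (I = 5*(-5) = -25)
I*r(w) = -50*13/(6 + 13) = -50*13/19 = -25*26/19 = -650/19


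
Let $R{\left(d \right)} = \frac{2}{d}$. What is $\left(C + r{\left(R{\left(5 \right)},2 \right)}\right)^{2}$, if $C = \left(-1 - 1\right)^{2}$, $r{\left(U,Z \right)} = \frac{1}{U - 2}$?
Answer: $\frac{729}{64} \approx 11.391$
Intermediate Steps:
$r{\left(U,Z \right)} = \frac{1}{-2 + U}$
$C = 4$ ($C = \left(-2\right)^{2} = 4$)
$\left(C + r{\left(R{\left(5 \right)},2 \right)}\right)^{2} = \left(4 + \frac{1}{-2 + \frac{2}{5}}\right)^{2} = \left(4 + \frac{1}{- \frac{8}{5}}\right)^{2} = \left(4 - \frac{5}{8}\right)^{2} = \left(\frac{27}{8}\right)^{2} = \frac{729}{64}$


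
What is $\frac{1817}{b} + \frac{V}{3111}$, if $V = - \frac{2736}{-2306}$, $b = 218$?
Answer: $\frac{2172615445}{260654098} \approx 8.3352$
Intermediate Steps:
$V = \frac{1368}{1153}$ ($V = \left(-2736\right) \left(- \frac{1}{2306}\right) = \frac{1368}{1153} \approx 1.1865$)
$\frac{1817}{b} + \frac{V}{3111} = \frac{1817}{218} + \frac{1368}{1153 \cdot 3111} = 1817 \cdot \frac{1}{218} + \frac{1368}{1153} \cdot \frac{1}{3111} = \frac{1817}{218} + \frac{456}{1195661} = \frac{2172615445}{260654098}$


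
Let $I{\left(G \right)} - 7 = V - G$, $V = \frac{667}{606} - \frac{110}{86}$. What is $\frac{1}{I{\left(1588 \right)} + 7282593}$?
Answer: $\frac{26058}{189728606047} \approx 1.3734 \cdot 10^{-7}$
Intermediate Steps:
$V = - \frac{4649}{26058}$ ($V = 667 \cdot \frac{1}{606} - \frac{55}{43} = \frac{667}{606} - \frac{55}{43} = - \frac{4649}{26058} \approx -0.17841$)
$I{\left(G \right)} = \frac{177757}{26058} - G$ ($I{\left(G \right)} = 7 - \left(\frac{4649}{26058} + G\right) = \frac{177757}{26058} - G$)
$\frac{1}{I{\left(1588 \right)} + 7282593} = \frac{1}{\left(\frac{177757}{26058} - 1588\right) + 7282593} = \frac{1}{- \frac{41202347}{26058} + 7282593} = \frac{1}{\frac{189728606047}{26058}} = \frac{26058}{189728606047}$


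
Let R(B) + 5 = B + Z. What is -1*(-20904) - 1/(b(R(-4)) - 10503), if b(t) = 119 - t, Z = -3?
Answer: 216816289/10372 ≈ 20904.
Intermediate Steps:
R(B) = -8 + B (R(B) = -5 + (B - 3) = -5 + (-3 + B) = -8 + B)
-1*(-20904) - 1/(b(R(-4)) - 10503) = -1*(-20904) - 1/((119 - (-8 - 4)) - 10503) = 20904 - 1/((119 - 1*(-12)) - 10503) = 20904 - 1/((119 + 12) - 10503) = 20904 - 1/(131 - 10503) = 20904 - 1/(-10372) = 20904 - 1*(-1/10372) = 20904 + 1/10372 = 216816289/10372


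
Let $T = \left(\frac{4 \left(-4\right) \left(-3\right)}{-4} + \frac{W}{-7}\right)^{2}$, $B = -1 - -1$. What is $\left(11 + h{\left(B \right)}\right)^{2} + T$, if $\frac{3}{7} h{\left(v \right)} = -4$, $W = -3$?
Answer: $\frac{60274}{441} \approx 136.68$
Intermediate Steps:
$B = 0$ ($B = -1 + 1 = 0$)
$h{\left(v \right)} = - \frac{28}{3}$ ($h{\left(v \right)} = \frac{7}{3} \left(-4\right) = - \frac{28}{3}$)
$T = \frac{6561}{49}$ ($T = \left(\frac{4 \left(-4\right) \left(-3\right)}{-4} - \frac{3}{-7}\right)^{2} = \left(\left(-16\right) \left(-3\right) \left(- \frac{1}{4}\right) - - \frac{3}{7}\right)^{2} = \left(48 \left(- \frac{1}{4}\right) + \frac{3}{7}\right)^{2} = \left(-12 + \frac{3}{7}\right)^{2} = \left(- \frac{81}{7}\right)^{2} = \frac{6561}{49} \approx 133.9$)
$\left(11 + h{\left(B \right)}\right)^{2} + T = \left(11 - \frac{28}{3}\right)^{2} + \frac{6561}{49} = \left(\frac{5}{3}\right)^{2} + \frac{6561}{49} = \frac{25}{9} + \frac{6561}{49} = \frac{60274}{441}$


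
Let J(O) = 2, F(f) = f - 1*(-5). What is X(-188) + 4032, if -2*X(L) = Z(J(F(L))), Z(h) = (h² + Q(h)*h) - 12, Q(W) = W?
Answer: 4034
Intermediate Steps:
F(f) = 5 + f (F(f) = f + 5 = 5 + f)
Z(h) = -12 + 2*h² (Z(h) = (h² + h*h) - 12 = (h² + h²) - 12 = 2*h² - 12 = -12 + 2*h²)
X(L) = 2 (X(L) = -(-12 + 2*2²)/2 = -(-12 + 2*4)/2 = -(-12 + 8)/2 = -½*(-4) = 2)
X(-188) + 4032 = 2 + 4032 = 4034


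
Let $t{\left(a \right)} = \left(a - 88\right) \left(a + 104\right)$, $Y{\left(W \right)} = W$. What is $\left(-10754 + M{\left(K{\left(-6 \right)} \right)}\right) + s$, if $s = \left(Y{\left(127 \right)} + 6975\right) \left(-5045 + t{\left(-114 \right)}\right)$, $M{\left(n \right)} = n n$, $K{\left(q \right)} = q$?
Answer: $-21494268$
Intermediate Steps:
$t{\left(a \right)} = \left(-88 + a\right) \left(104 + a\right)$
$M{\left(n \right)} = n^{2}$
$s = -21483550$ ($s = \left(127 + 6975\right) \left(-5045 + \left(-9152 + \left(-114\right)^{2} + 16 \left(-114\right)\right)\right) = 7102 \left(-5045 - -2020\right) = 7102 \left(-5045 + 2020\right) = 7102 \left(-3025\right) = -21483550$)
$\left(-10754 + M{\left(K{\left(-6 \right)} \right)}\right) + s = \left(-10754 + \left(-6\right)^{2}\right) - 21483550 = \left(-10754 + 36\right) - 21483550 = -10718 - 21483550 = -21494268$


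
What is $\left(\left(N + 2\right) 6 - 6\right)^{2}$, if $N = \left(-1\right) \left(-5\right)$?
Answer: $1296$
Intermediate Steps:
$N = 5$
$\left(\left(N + 2\right) 6 - 6\right)^{2} = \left(\left(5 + 2\right) 6 - 6\right)^{2} = \left(7 \cdot 6 - 6\right)^{2} = \left(42 - 6\right)^{2} = 36^{2} = 1296$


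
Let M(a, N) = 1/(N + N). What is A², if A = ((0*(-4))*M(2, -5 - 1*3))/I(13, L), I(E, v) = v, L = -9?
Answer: 0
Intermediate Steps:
M(a, N) = 1/(2*N)
A = 0 (A = ((0*(-4))*(1/(2*(-5 - 1*3))))/(-9) = (0*(1/(2*(-5 - 3))))*(-⅑) = (0*((½)/(-8)))*(-⅑) = (0*((½)*(-⅛)))*(-⅑) = (0*(-1/16))*(-⅑) = 0*(-⅑) = 0)
A² = 0² = 0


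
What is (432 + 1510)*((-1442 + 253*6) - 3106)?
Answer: -5884260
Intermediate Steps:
(432 + 1510)*((-1442 + 253*6) - 3106) = 1942*((-1442 + 1518) - 3106) = 1942*(76 - 3106) = 1942*(-3030) = -5884260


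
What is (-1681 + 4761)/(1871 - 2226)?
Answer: -616/71 ≈ -8.6761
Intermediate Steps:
(-1681 + 4761)/(1871 - 2226) = 3080/(-355) = 3080*(-1/355) = -616/71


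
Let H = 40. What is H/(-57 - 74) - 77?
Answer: -10127/131 ≈ -77.305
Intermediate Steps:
H/(-57 - 74) - 77 = 40/(-57 - 74) - 77 = 40/(-131) - 77 = -1/131*40 - 77 = -40/131 - 77 = -10127/131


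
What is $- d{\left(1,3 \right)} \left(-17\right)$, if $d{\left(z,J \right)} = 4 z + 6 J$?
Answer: $374$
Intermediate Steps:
$- d{\left(1,3 \right)} \left(-17\right) = - (4 \cdot 1 + 6 \cdot 3) \left(-17\right) = - (4 + 18) \left(-17\right) = \left(-1\right) 22 \left(-17\right) = \left(-22\right) \left(-17\right) = 374$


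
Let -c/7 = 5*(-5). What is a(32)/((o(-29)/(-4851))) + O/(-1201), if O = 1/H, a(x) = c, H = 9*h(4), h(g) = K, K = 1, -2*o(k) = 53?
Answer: 18352060597/572877 ≈ 32035.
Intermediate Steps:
o(k) = -53/2 (o(k) = -½*53 = -53/2)
h(g) = 1
H = 9 (H = 9*1 = 9)
c = 175 (c = -35*(-5) = -7*(-25) = 175)
a(x) = 175
O = ⅑ (O = 1/9 = ⅑ ≈ 0.11111)
a(32)/((o(-29)/(-4851))) + O/(-1201) = 175/((-53/2/(-4851))) + (⅑)/(-1201) = 175/((-53/2*(-1/4851))) + (⅑)*(-1/1201) = 175/(53/9702) - 1/10809 = 175*(9702/53) - 1/10809 = 1697850/53 - 1/10809 = 18352060597/572877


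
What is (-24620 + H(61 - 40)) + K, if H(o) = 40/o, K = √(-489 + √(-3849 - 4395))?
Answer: -516980/21 + √(-489 + 6*I*√229) ≈ -24616.0 + 22.208*I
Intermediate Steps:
K = √(-489 + 6*I*√229) (K = √(-489 + √(-8244)) = √(-489 + 6*I*√229) ≈ 2.0443 + 22.208*I)
(-24620 + H(61 - 40)) + K = (-24620 + 40/(61 - 40)) + √(-489 + 6*I*√229) = (-24620 + 40/21) + √(-489 + 6*I*√229) = -516980/21 + √(-489 + 6*I*√229)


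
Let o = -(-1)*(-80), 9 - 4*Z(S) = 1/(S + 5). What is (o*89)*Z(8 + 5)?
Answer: -143290/9 ≈ -15921.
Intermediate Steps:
Z(S) = 9/4 - 1/(4*(5 + S)) (Z(S) = 9/4 - 1/(4*(S + 5)) = 9/4 - 1/(4*(5 + S)))
o = -80 (o = -1*80 = -80)
(o*89)*Z(8 + 5) = (-80*89)*((44 + 9*(8 + 5))/(4*(5 + (8 + 5)))) = -1780*(44 + 9*13)/(5 + 13) = -1780*(44 + 117)/18 = -1780*161/18 = -7120*161/72 = -143290/9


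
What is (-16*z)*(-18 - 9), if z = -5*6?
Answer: -12960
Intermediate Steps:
z = -30
(-16*z)*(-18 - 9) = (-16*(-30))*(-18 - 9) = 480*(-27) = -12960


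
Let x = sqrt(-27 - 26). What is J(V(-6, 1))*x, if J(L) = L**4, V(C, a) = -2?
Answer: 16*I*sqrt(53) ≈ 116.48*I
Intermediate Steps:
x = I*sqrt(53) (x = sqrt(-53) = I*sqrt(53) ≈ 7.2801*I)
J(V(-6, 1))*x = (-2)**4*(I*sqrt(53)) = 16*(I*sqrt(53)) = 16*I*sqrt(53)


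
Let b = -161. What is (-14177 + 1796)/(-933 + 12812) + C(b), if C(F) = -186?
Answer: -2221875/11879 ≈ -187.04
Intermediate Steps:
(-14177 + 1796)/(-933 + 12812) + C(b) = (-14177 + 1796)/(-933 + 12812) - 186 = -12381/11879 - 186 = -2221875/11879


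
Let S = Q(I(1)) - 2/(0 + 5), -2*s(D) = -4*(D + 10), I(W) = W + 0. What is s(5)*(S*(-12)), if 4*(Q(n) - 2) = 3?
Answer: -846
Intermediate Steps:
I(W) = W
Q(n) = 11/4 (Q(n) = 2 + (1/4)*3 = 2 + 3/4 = 11/4)
s(D) = 20 + 2*D (s(D) = -(-2)*(D + 10) = -(-2)*(10 + D) = -(-40 - 4*D)/2 = 20 + 2*D)
S = 47/20 (S = 11/4 - 2/(0 + 5) = 11/4 - 2/5 = 47/20 ≈ 2.3500)
s(5)*(S*(-12)) = (20 + 2*5)*((47/20)*(-12)) = (20 + 10)*(-141/5) = 30*(-141/5) = -846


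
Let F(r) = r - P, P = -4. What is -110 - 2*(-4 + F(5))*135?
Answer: -1460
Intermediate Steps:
F(r) = 4 + r (F(r) = r - 1*(-4) = r + 4 = 4 + r)
-110 - 2*(-4 + F(5))*135 = -110 - 2*(-4 + (4 + 5))*135 = -110 - 2*(-4 + 9)*135 = -110 - 2*5*135 = -110 - 10*135 = -110 - 1350 = -1460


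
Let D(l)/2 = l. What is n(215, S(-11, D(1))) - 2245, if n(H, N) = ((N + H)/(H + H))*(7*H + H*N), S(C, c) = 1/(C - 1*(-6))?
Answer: -37867/25 ≈ -1514.7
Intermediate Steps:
D(l) = 2*l
S(C, c) = 1/(6 + C) (S(C, c) = 1/(C + 6) = 1/(6 + C))
n(H, N) = (H + N)*(7*H + H*N)/(2*H) (n(H, N) = ((H + N)/((2*H)))*(7*H + H*N) = ((H + N)*(1/(2*H)))*(7*H + H*N) = ((H + N)/(2*H))*(7*H + H*N) = (H + N)*(7*H + H*N)/(2*H))
n(215, S(-11, D(1))) - 2245 = ((1/(6 - 11))²/2 + (7/2)*215 + 7/(2*(6 - 11)) + (½)*215/(6 - 11)) - 2245 = ((1/(-5))²/2 + 1505/2 + (7/2)/(-5) + (½)*215/(-5)) - 2245 = ((-⅕)²/2 + 1505/2 + (7/2)*(-⅕) + (½)*215*(-⅕)) - 2245 = ((½)*(1/25) + 1505/2 - 7/10 - 43/2) - 2245 = (1/50 + 1505/2 - 7/10 - 43/2) - 2245 = 18258/25 - 2245 = -37867/25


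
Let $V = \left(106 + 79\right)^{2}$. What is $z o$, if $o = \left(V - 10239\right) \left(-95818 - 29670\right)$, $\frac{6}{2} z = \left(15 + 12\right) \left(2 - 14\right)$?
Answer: $325075158144$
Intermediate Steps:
$V = 34225$ ($V = 185^{2} = 34225$)
$z = -108$ ($z = \frac{\left(15 + 12\right) \left(2 - 14\right)}{3} = \frac{27 \left(-12\right)}{3} = \frac{1}{3} \left(-324\right) = -108$)
$o = -3009955168$ ($o = \left(34225 - 10239\right) \left(-95818 - 29670\right) = 23986 \left(-125488\right) = -3009955168$)
$z o = \left(-108\right) \left(-3009955168\right) = 325075158144$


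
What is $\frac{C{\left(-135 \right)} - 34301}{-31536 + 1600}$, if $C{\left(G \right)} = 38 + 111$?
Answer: $\frac{4269}{3742} \approx 1.1408$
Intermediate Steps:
$C{\left(G \right)} = 149$
$\frac{C{\left(-135 \right)} - 34301}{-31536 + 1600} = \frac{149 - 34301}{-31536 + 1600} = - \frac{34152}{-29936} = \left(-34152\right) \left(- \frac{1}{29936}\right) = \frac{4269}{3742}$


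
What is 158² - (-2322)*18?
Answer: 66760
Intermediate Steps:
158² - (-2322)*18 = 24964 - 1*(-41796) = 24964 + 41796 = 66760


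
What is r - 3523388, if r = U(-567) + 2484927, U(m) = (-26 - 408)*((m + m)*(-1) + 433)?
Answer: -1718539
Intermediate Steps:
U(m) = -187922 + 868*m (U(m) = -434*((2*m)*(-1) + 433) = -434*(-2*m + 433) = -434*(433 - 2*m) = -187922 + 868*m)
r = 1804849 (r = (-187922 + 868*(-567)) + 2484927 = (-187922 - 492156) + 2484927 = -680078 + 2484927 = 1804849)
r - 3523388 = 1804849 - 3523388 = -1718539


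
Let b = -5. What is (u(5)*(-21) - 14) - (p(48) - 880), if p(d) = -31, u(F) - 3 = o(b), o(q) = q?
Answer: 939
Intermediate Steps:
u(F) = -2 (u(F) = 3 - 5 = -2)
(u(5)*(-21) - 14) - (p(48) - 880) = (-2*(-21) - 14) - (-31 - 880) = (42 - 14) - 1*(-911) = 28 + 911 = 939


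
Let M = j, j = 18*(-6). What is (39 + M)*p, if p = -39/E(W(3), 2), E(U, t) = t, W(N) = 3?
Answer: 2691/2 ≈ 1345.5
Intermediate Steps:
j = -108
p = -39/2 ≈ -19.500
M = -108
(39 + M)*p = (39 - 108)*(-39/2) = -69*(-39/2) = 2691/2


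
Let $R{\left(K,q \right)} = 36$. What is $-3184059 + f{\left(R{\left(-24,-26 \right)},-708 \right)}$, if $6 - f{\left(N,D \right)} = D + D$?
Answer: $-3182637$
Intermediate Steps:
$f{\left(N,D \right)} = 6 - 2 D$ ($f{\left(N,D \right)} = 6 - \left(D + D\right) = 6 - 2 D$)
$-3184059 + f{\left(R{\left(-24,-26 \right)},-708 \right)} = -3184059 + \left(6 - -1416\right) = -3184059 + \left(6 + 1416\right) = -3184059 + 1422 = -3182637$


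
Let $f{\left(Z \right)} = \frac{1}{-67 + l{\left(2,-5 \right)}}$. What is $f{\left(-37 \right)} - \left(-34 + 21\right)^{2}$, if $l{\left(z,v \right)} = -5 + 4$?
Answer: $- \frac{11493}{68} \approx -169.01$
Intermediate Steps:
$l{\left(z,v \right)} = -1$
$f{\left(Z \right)} = - \frac{1}{68}$ ($f{\left(Z \right)} = \frac{1}{-67 - 1} = \frac{1}{-68} = - \frac{1}{68}$)
$f{\left(-37 \right)} - \left(-34 + 21\right)^{2} = - \frac{1}{68} - \left(-34 + 21\right)^{2} = - \frac{1}{68} - \left(-13\right)^{2} = - \frac{1}{68} - 169 = - \frac{11493}{68}$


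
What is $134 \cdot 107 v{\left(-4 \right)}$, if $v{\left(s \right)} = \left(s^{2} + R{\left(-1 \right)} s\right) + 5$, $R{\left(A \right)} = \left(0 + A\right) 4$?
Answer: $530506$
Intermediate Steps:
$R{\left(A \right)} = 4 A$ ($R{\left(A \right)} = A 4 = 4 A$)
$v{\left(s \right)} = 5 + s^{2} - 4 s$ ($v{\left(s \right)} = \left(s^{2} + 4 \left(-1\right) s\right) + 5 = \left(s^{2} - 4 s\right) + 5 = 5 + s^{2} - 4 s$)
$134 \cdot 107 v{\left(-4 \right)} = 134 \cdot 107 \left(5 + \left(-4\right)^{2} - -16\right) = 14338 \left(5 + 16 + 16\right) = 14338 \cdot 37 = 530506$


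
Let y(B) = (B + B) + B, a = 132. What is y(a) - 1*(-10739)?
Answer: 11135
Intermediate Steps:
y(B) = 3*B (y(B) = 2*B + B = 3*B)
y(a) - 1*(-10739) = 3*132 - 1*(-10739) = 396 + 10739 = 11135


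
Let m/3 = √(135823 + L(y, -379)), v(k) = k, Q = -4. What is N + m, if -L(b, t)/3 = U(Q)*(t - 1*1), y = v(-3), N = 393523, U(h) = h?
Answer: 393523 + 3*√131263 ≈ 3.9461e+5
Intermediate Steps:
y = -3
L(b, t) = -12 + 12*t (L(b, t) = -(-12)*(t - 1*1) = -(-12)*(t - 1) = -(-12)*(-1 + t) = -3*(4 - 4*t) = -12 + 12*t)
m = 3*√131263 (m = 3*√(135823 + (-12 + 12*(-379))) = 3*√(135823 + (-12 - 4548)) = 3*√(135823 - 4560) = 3*√131263 ≈ 1086.9)
N + m = 393523 + 3*√131263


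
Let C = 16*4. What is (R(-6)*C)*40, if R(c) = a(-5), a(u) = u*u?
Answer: 64000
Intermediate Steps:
a(u) = u²
C = 64
R(c) = 25 (R(c) = (-5)² = 25)
(R(-6)*C)*40 = (25*64)*40 = 1600*40 = 64000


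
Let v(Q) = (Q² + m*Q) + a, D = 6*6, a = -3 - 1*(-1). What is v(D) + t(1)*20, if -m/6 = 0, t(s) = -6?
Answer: 1174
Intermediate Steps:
m = 0 (m = -6*0 = 0)
a = -2 (a = -3 + 1 = -2)
D = 36
v(Q) = -2 + Q² (v(Q) = (Q² + 0*Q) - 2 = (Q² + 0) - 2 = Q² - 2 = -2 + Q²)
v(D) + t(1)*20 = (-2 + 36²) - 6*20 = (-2 + 1296) - 120 = 1294 - 120 = 1174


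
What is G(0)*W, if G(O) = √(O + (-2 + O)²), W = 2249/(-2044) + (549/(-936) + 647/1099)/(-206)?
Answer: -1891184285/859391624 ≈ -2.2006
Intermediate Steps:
W = -1891184285/1718783248 (W = 2249*(-1/2044) + (549*(-1/936) + 647*(1/1099))*(-1/206) = -2249/2044 + (-61/104 + 647/1099)*(-1/206) = -2249/2044 + (249/114296)*(-1/206) = -2249/2044 - 249/23544976 = -1891184285/1718783248 ≈ -1.1003)
G(0)*W = √(0 + (-2 + 0)²)*(-1891184285/1718783248) = √(0 + (-2)²)*(-1891184285/1718783248) = √(0 + 4)*(-1891184285/1718783248) = √4*(-1891184285/1718783248) = 2*(-1891184285/1718783248) = -1891184285/859391624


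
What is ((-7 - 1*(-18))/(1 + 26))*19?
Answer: 209/27 ≈ 7.7407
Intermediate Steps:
((-7 - 1*(-18))/(1 + 26))*19 = ((-7 + 18)/27)*19 = (11*(1/27))*19 = (11/27)*19 = 209/27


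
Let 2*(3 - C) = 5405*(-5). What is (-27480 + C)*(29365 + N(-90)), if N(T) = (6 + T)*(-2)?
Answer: -824827157/2 ≈ -4.1241e+8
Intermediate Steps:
C = 27031/2 (C = 3 - 5405*(-5)/2 = 3 - ½*(-27025) = 3 + 27025/2 = 27031/2 ≈ 13516.)
N(T) = -12 - 2*T
(-27480 + C)*(29365 + N(-90)) = (-27480 + 27031/2)*(29365 + (-12 - 2*(-90))) = -27929*(29365 + (-12 + 180))/2 = -27929*(29365 + 168)/2 = -27929/2*29533 = -824827157/2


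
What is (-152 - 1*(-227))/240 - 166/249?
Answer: -17/48 ≈ -0.35417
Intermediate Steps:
(-152 - 1*(-227))/240 - 166/249 = (-152 + 227)*(1/240) - 166*1/249 = 75*(1/240) - ⅔ = 5/16 - ⅔ = -17/48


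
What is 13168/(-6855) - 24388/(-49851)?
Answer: -163086076/113909535 ≈ -1.4317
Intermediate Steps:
13168/(-6855) - 24388/(-49851) = 13168*(-1/6855) - 24388*(-1/49851) = -13168/6855 + 24388/49851 = -163086076/113909535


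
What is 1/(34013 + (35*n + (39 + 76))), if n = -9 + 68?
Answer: 1/36193 ≈ 2.7630e-5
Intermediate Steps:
n = 59
1/(34013 + (35*n + (39 + 76))) = 1/(34013 + (35*59 + (39 + 76))) = 1/(34013 + (2065 + 115)) = 1/(34013 + 2180) = 1/36193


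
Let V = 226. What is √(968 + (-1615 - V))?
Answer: 3*I*√97 ≈ 29.547*I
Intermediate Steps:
√(968 + (-1615 - V)) = √(968 + (-1615 - 1*226)) = √(968 + (-1615 - 226)) = √(968 - 1841) = √(-873) = 3*I*√97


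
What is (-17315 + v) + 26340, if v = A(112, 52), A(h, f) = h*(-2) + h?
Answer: 8913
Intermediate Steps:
A(h, f) = -h (A(h, f) = -2*h + h = -h)
v = -112 (v = -1*112 = -112)
(-17315 + v) + 26340 = (-17315 - 112) + 26340 = -17427 + 26340 = 8913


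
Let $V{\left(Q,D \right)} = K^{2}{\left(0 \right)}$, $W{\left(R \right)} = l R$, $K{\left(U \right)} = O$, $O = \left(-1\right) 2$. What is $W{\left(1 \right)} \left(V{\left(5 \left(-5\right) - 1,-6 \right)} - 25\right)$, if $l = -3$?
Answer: $63$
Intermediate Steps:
$O = -2$
$K{\left(U \right)} = -2$
$W{\left(R \right)} = - 3 R$
$V{\left(Q,D \right)} = 4$ ($V{\left(Q,D \right)} = \left(-2\right)^{2} = 4$)
$W{\left(1 \right)} \left(V{\left(5 \left(-5\right) - 1,-6 \right)} - 25\right) = \left(-3\right) 1 \left(4 - 25\right) = \left(-3\right) \left(-21\right) = 63$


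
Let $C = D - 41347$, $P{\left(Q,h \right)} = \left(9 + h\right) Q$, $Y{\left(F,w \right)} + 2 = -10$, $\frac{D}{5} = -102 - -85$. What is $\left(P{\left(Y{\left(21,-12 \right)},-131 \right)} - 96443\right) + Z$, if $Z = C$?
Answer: $-136411$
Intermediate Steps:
$D = -85$ ($D = 5 \left(-102 - -85\right) = 5 \left(-102 + 85\right) = 5 \left(-17\right) = -85$)
$Y{\left(F,w \right)} = -12$ ($Y{\left(F,w \right)} = -2 - 10 = -12$)
$P{\left(Q,h \right)} = Q \left(9 + h\right)$
$C = -41432$ ($C = -85 - 41347 = -41432$)
$Z = -41432$
$\left(P{\left(Y{\left(21,-12 \right)},-131 \right)} - 96443\right) + Z = \left(- 12 \left(9 - 131\right) - 96443\right) - 41432 = \left(\left(-12\right) \left(-122\right) - 96443\right) - 41432 = \left(1464 - 96443\right) - 41432 = -94979 - 41432 = -136411$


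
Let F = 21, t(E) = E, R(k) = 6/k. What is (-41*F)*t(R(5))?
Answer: -5166/5 ≈ -1033.2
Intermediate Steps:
(-41*F)*t(R(5)) = (-41*21)*(6/5) = -5166/5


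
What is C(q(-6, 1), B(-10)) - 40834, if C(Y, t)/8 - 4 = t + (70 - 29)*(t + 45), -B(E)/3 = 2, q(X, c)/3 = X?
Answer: -28058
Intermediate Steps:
q(X, c) = 3*X
B(E) = -6 (B(E) = -3*2 = -6)
C(Y, t) = 14792 + 336*t (C(Y, t) = 32 + 8*(t + (70 - 29)*(t + 45)) = 32 + 8*(t + 41*(45 + t)) = 32 + 8*(t + (1845 + 41*t)) = 32 + 8*(1845 + 42*t) = 32 + (14760 + 336*t) = 14792 + 336*t)
C(q(-6, 1), B(-10)) - 40834 = (14792 + 336*(-6)) - 40834 = (14792 - 2016) - 40834 = 12776 - 40834 = -28058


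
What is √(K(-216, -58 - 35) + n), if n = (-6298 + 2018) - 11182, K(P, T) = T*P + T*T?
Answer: 15*√59 ≈ 115.22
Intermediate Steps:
K(P, T) = T² + P*T (K(P, T) = P*T + T² = T² + P*T)
n = -15462 (n = -4280 - 11182 = -15462)
√(K(-216, -58 - 35) + n) = √((-58 - 35)*(-216 + (-58 - 35)) - 15462) = √(-93*(-216 - 93) - 15462) = √(-93*(-309) - 15462) = √(28737 - 15462) = √13275 = 15*√59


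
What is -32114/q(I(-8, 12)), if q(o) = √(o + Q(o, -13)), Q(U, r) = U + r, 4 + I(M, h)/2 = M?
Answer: 32114*I*√61/61 ≈ 4111.8*I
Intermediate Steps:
I(M, h) = -8 + 2*M
q(o) = √(-13 + 2*o) (q(o) = √(o + (o - 13)) = √(o + (-13 + o)) = √(-13 + 2*o))
-32114/q(I(-8, 12)) = -32114/√(-13 + 2*(-8 + 2*(-8))) = -32114/√(-13 + 2*(-8 - 16)) = -32114/√(-13 + 2*(-24)) = -32114/√(-13 - 48) = -32114*(-I*√61/61) = -(-32114)*I*√61/61 = 32114*I*√61/61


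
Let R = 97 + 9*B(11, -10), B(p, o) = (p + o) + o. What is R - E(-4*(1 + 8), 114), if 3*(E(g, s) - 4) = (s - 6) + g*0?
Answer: -24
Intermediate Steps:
E(g, s) = 2 + s/3 (E(g, s) = 4 + ((s - 6) + g*0)/3 = 4 + ((-6 + s) + 0)/3 = 4 + (-6 + s)/3 = 4 + (-2 + s/3) = 2 + s/3)
B(p, o) = p + 2*o (B(p, o) = (o + p) + o = p + 2*o)
R = 16 (R = 97 + 9*(11 + 2*(-10)) = 97 + 9*(11 - 20) = 97 + 9*(-9) = 97 - 81 = 16)
R - E(-4*(1 + 8), 114) = 16 - (2 + (⅓)*114) = 16 - (2 + 38) = 16 - 1*40 = 16 - 40 = -24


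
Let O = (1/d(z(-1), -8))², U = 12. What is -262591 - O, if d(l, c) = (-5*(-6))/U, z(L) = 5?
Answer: -6564779/25 ≈ -2.6259e+5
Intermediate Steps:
d(l, c) = 5/2 (d(l, c) = -5*(-6)/12 = 30*(1/12) = 5/2)
O = 4/25 (O = (1/(5/2))² = (⅖)² = 4/25 ≈ 0.16000)
-262591 - O = -262591 - 1*4/25 = -262591 - 4/25 = -6564779/25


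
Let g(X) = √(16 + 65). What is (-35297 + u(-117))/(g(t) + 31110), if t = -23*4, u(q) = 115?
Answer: -35182/31119 ≈ -1.1306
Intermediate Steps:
t = -92
g(X) = 9 (g(X) = √81 = 9)
(-35297 + u(-117))/(g(t) + 31110) = (-35297 + 115)/(9 + 31110) = -35182/31119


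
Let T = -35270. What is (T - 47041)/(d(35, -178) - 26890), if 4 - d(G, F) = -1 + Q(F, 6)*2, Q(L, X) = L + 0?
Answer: 27437/8843 ≈ 3.1027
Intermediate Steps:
Q(L, X) = L
d(G, F) = 5 - 2*F (d(G, F) = 4 - (-1 + F*2) = 4 - (-1 + 2*F) = 4 + (1 - 2*F) = 5 - 2*F)
(T - 47041)/(d(35, -178) - 26890) = (-35270 - 47041)/((5 - 2*(-178)) - 26890) = -82311/((5 + 356) - 26890) = -82311/(361 - 26890) = -82311/(-26529) = -82311*(-1/26529) = 27437/8843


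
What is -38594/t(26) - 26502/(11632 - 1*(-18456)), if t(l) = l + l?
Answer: -145324297/195572 ≈ -743.07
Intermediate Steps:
t(l) = 2*l
-38594/t(26) - 26502/(11632 - 1*(-18456)) = -38594/(2*26) - 26502/(11632 - 1*(-18456)) = -38594/52 - 26502/(11632 + 18456) = -38594*1/52 - 26502/30088 = -19297/26 - 26502*1/30088 = -19297/26 - 13251/15044 = -145324297/195572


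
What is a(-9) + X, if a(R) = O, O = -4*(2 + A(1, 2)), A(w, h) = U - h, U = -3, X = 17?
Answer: 29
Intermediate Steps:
A(w, h) = -3 - h
O = 12 (O = -4*(2 + (-3 - 1*2)) = -4*(2 + (-3 - 2)) = -4*(2 - 5) = -4*(-3) = 12)
a(R) = 12
a(-9) + X = 12 + 17 = 29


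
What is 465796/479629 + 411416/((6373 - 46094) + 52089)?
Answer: 25386001199/741506434 ≈ 34.236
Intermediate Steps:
465796/479629 + 411416/((6373 - 46094) + 52089) = 465796*(1/479629) + 411416/(-39721 + 52089) = 465796/479629 + 411416/12368 = 465796/479629 + 411416*(1/12368) = 465796/479629 + 51427/1546 = 25386001199/741506434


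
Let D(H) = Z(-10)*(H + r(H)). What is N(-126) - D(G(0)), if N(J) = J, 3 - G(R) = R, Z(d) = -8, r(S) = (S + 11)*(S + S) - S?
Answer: 546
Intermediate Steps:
r(S) = -S + 2*S*(11 + S) (r(S) = (11 + S)*(2*S) - S = 2*S*(11 + S) - S = -S + 2*S*(11 + S))
G(R) = 3 - R
D(H) = -8*H - 8*H*(21 + 2*H) (D(H) = -8*(H + H*(21 + 2*H)) = -8*H - 8*H*(21 + 2*H))
N(-126) - D(G(0)) = -126 - 16*(3 - 1*0)*(-11 - (3 - 1*0)) = -126 - 16*(3 + 0)*(-11 - (3 + 0)) = -126 - 16*3*(-11 - 1*3) = -126 - 16*3*(-11 - 3) = -126 - 16*3*(-14) = -126 - 1*(-672) = -126 + 672 = 546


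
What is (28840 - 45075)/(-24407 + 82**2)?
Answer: 16235/17683 ≈ 0.91811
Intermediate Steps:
(28840 - 45075)/(-24407 + 82**2) = -16235/(-24407 + 6724) = -16235/(-17683) = -16235*(-1/17683) = 16235/17683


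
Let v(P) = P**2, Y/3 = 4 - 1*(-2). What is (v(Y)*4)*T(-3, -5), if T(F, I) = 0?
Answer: 0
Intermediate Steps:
Y = 18 (Y = 3*(4 - 1*(-2)) = 3*(4 + 2) = 3*6 = 18)
(v(Y)*4)*T(-3, -5) = (18**2*4)*0 = (324*4)*0 = 1296*0 = 0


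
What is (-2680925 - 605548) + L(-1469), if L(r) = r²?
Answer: -1128512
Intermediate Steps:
(-2680925 - 605548) + L(-1469) = (-2680925 - 605548) + (-1469)² = -3286473 + 2157961 = -1128512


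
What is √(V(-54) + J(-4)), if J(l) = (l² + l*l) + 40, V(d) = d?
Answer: 3*√2 ≈ 4.2426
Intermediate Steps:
J(l) = 40 + 2*l² (J(l) = (l² + l²) + 40 = 2*l² + 40 = 40 + 2*l²)
√(V(-54) + J(-4)) = √(-54 + (40 + 2*(-4)²)) = √(-54 + (40 + 2*16)) = √(-54 + (40 + 32)) = √(-54 + 72) = √18 = 3*√2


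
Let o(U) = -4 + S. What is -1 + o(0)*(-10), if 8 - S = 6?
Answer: 19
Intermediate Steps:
S = 2 (S = 8 - 1*6 = 8 - 6 = 2)
o(U) = -2 (o(U) = -4 + 2 = -2)
-1 + o(0)*(-10) = -1 - 2*(-10) = -1 + 20 = 19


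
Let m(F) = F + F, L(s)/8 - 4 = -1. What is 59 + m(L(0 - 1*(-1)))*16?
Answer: 827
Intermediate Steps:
L(s) = 24 (L(s) = 32 + 8*(-1) = 32 - 8 = 24)
m(F) = 2*F
59 + m(L(0 - 1*(-1)))*16 = 59 + (2*24)*16 = 59 + 48*16 = 59 + 768 = 827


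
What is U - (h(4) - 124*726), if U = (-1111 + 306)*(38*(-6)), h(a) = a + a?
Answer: 273556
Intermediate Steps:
h(a) = 2*a
U = 183540 (U = -805*(-228) = 183540)
U - (h(4) - 124*726) = 183540 - (2*4 - 124*726) = 183540 - (8 - 90024) = 183540 - 1*(-90016) = 183540 + 90016 = 273556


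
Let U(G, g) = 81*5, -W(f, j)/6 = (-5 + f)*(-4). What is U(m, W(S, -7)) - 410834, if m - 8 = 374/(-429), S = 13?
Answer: -410429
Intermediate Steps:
m = 278/39 (m = 8 + 374/(-429) = 8 + 374*(-1/429) = 8 - 34/39 = 278/39 ≈ 7.1282)
W(f, j) = -120 + 24*f (W(f, j) = -6*(-5 + f)*(-4) = -6*(20 - 4*f) = -120 + 24*f)
U(G, g) = 405
U(m, W(S, -7)) - 410834 = 405 - 410834 = -410429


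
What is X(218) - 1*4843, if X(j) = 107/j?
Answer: -1055667/218 ≈ -4842.5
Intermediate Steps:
X(218) - 1*4843 = 107/218 - 1*4843 = 107*(1/218) - 4843 = 107/218 - 4843 = -1055667/218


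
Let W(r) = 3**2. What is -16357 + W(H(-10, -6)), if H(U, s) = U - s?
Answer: -16348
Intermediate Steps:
W(r) = 9
-16357 + W(H(-10, -6)) = -16357 + 9 = -16348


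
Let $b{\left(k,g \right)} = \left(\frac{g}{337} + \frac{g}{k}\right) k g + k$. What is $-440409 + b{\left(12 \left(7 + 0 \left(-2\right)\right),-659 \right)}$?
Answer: $\frac{34442776}{337} \approx 1.022 \cdot 10^{5}$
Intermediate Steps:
$b{\left(k,g \right)} = k + g k \left(\frac{g}{337} + \frac{g}{k}\right)$ ($b{\left(k,g \right)} = \left(g \frac{1}{337} + \frac{g}{k}\right) k g + k = \left(\frac{g}{337} + \frac{g}{k}\right) k g + k = k \left(\frac{g}{337} + \frac{g}{k}\right) g + k = g k \left(\frac{g}{337} + \frac{g}{k}\right) + k = k + g k \left(\frac{g}{337} + \frac{g}{k}\right)$)
$-440409 + b{\left(12 \left(7 + 0 \left(-2\right)\right),-659 \right)} = -440409 + \left(12 \left(7 + 0 \left(-2\right)\right) + \left(-659\right)^{2} + \frac{12 \left(7 + 0 \left(-2\right)\right) \left(-659\right)^{2}}{337}\right) = -440409 + \left(12 \left(7 + 0\right) + 434281 + \frac{1}{337} \cdot 12 \left(7 + 0\right) 434281\right) = -440409 + \left(12 \cdot 7 + 434281 + \frac{1}{337} \cdot 12 \cdot 7 \cdot 434281\right) = -440409 + \left(84 + 434281 + \frac{1}{337} \cdot 84 \cdot 434281\right) = -440409 + \left(84 + 434281 + \frac{36479604}{337}\right) = -440409 + \frac{182860609}{337} = \frac{34442776}{337}$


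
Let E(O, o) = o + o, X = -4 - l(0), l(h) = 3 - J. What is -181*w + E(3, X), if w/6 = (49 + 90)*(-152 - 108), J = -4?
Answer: 39248018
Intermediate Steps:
l(h) = 7 (l(h) = 3 - 1*(-4) = 3 + 4 = 7)
w = -216840 (w = 6*((49 + 90)*(-152 - 108)) = 6*(139*(-260)) = 6*(-36140) = -216840)
X = -11 (X = -4 - 1*7 = -4 - 7 = -11)
E(O, o) = 2*o
-181*w + E(3, X) = -181*(-216840) + 2*(-11) = 39248040 - 22 = 39248018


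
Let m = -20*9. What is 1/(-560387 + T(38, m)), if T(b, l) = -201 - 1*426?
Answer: -1/561014 ≈ -1.7825e-6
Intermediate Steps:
m = -180
T(b, l) = -627 (T(b, l) = -201 - 426 = -627)
1/(-560387 + T(38, m)) = 1/(-560387 - 627) = 1/(-561014) = -1/561014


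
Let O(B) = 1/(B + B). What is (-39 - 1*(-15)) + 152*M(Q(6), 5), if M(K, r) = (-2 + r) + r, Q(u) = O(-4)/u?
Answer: 1192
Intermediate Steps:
O(B) = 1/(2*B)
Q(u) = -1/(8*u) (Q(u) = ((1/2)/(-4))/u = ((1/2)*(-1/4))/u = -1/(8*u))
M(K, r) = -2 + 2*r
(-39 - 1*(-15)) + 152*M(Q(6), 5) = (-39 - 1*(-15)) + 152*(-2 + 2*5) = (-39 + 15) + 152*(-2 + 10) = -24 + 152*8 = -24 + 1216 = 1192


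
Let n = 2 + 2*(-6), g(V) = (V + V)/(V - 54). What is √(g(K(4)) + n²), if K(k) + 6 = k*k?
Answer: √12045/11 ≈ 9.9772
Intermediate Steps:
K(k) = -6 + k² (K(k) = -6 + k*k = -6 + k²)
g(V) = 2*V/(-54 + V) (g(V) = (2*V)/(-54 + V) = 2*V/(-54 + V))
n = -10 (n = 2 - 12 = -10)
√(g(K(4)) + n²) = √(2*(-6 + 4²)/(-54 + (-6 + 4²)) + (-10)²) = √(2*(-6 + 16)/(-54 + (-6 + 16)) + 100) = √(2*10/(-54 + 10) + 100) = √(2*10/(-44) + 100) = √(2*10*(-1/44) + 100) = √(-5/11 + 100) = √(1095/11) = √12045/11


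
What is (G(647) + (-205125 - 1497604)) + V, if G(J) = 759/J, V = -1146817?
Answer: -1843655503/647 ≈ -2.8495e+6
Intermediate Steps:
(G(647) + (-205125 - 1497604)) + V = (759/647 + (-205125 - 1497604)) - 1146817 = (759*(1/647) - 1702729) - 1146817 = (759/647 - 1702729) - 1146817 = -1101664904/647 - 1146817 = -1843655503/647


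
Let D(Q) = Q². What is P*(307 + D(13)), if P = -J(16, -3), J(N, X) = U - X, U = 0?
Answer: -1428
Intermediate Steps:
J(N, X) = -X (J(N, X) = 0 - X = -X)
P = -3 (P = -(-1)*(-3) = -1*3 = -3)
P*(307 + D(13)) = -3*(307 + 13²) = -3*(307 + 169) = -3*476 = -1428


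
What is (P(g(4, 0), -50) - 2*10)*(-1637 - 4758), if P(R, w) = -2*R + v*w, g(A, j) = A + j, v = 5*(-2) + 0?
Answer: -3018440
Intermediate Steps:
v = -10 (v = -10 + 0 = -10)
P(R, w) = -10*w - 2*R (P(R, w) = -2*R - 10*w = -10*w - 2*R)
(P(g(4, 0), -50) - 2*10)*(-1637 - 4758) = ((-10*(-50) - 2*(4 + 0)) - 2*10)*(-1637 - 4758) = ((500 - 2*4) - 20)*(-6395) = ((500 - 8) - 20)*(-6395) = (492 - 20)*(-6395) = 472*(-6395) = -3018440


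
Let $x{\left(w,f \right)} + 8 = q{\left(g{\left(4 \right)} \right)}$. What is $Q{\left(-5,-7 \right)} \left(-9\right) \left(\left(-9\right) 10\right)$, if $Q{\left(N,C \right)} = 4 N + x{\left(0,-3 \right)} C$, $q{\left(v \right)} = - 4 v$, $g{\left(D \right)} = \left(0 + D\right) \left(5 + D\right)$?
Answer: $845640$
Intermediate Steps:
$g{\left(D \right)} = D \left(5 + D\right)$
$x{\left(w,f \right)} = -152$ ($x{\left(w,f \right)} = -8 - 4 \cdot 4 \left(5 + 4\right) = -8 - 4 \cdot 4 \cdot 9 = -8 - 144 = -152$)
$Q{\left(N,C \right)} = - 152 C + 4 N$ ($Q{\left(N,C \right)} = 4 N - 152 C = - 152 C + 4 N$)
$Q{\left(-5,-7 \right)} \left(-9\right) \left(\left(-9\right) 10\right) = \left(\left(-152\right) \left(-7\right) + 4 \left(-5\right)\right) \left(-9\right) \left(\left(-9\right) 10\right) = \left(1064 - 20\right) \left(-9\right) \left(-90\right) = 1044 \left(-9\right) \left(-90\right) = \left(-9396\right) \left(-90\right) = 845640$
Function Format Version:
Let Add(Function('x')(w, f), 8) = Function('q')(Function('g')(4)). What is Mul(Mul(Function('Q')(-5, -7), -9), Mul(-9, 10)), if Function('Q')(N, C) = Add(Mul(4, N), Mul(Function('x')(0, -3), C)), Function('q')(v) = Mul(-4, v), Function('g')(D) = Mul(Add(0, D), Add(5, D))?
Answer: 845640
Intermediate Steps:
Function('g')(D) = Mul(D, Add(5, D))
Function('x')(w, f) = -152 (Function('x')(w, f) = Add(-8, Mul(-4, Mul(4, Add(5, 4)))) = Add(-8, Mul(-4, Mul(4, 9))) = Add(-8, Mul(-4, 36)) = Add(-8, -144) = -152)
Function('Q')(N, C) = Add(Mul(-152, C), Mul(4, N)) (Function('Q')(N, C) = Add(Mul(4, N), Mul(-152, C)) = Add(Mul(-152, C), Mul(4, N)))
Mul(Mul(Function('Q')(-5, -7), -9), Mul(-9, 10)) = Mul(Mul(Add(Mul(-152, -7), Mul(4, -5)), -9), Mul(-9, 10)) = Mul(Mul(Add(1064, -20), -9), -90) = Mul(Mul(1044, -9), -90) = Mul(-9396, -90) = 845640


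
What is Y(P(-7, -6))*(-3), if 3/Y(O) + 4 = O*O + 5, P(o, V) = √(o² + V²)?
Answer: -9/86 ≈ -0.10465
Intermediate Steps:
P(o, V) = √(V² + o²)
Y(O) = 3/(1 + O²) (Y(O) = 3/(-4 + (O*O + 5)) = 3/(-4 + (O² + 5)) = 3/(-4 + (5 + O²)) = 3/(1 + O²))
Y(P(-7, -6))*(-3) = (3/(1 + (√((-6)² + (-7)²))²))*(-3) = (3/(1 + (√(36 + 49))²))*(-3) = (3/(1 + (√85)²))*(-3) = (3/(1 + 85))*(-3) = (3/86)*(-3) = -9/86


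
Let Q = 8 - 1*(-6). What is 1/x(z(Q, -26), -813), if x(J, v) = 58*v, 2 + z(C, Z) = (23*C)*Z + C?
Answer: -1/47154 ≈ -2.1207e-5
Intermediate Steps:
Q = 14 (Q = 8 + 6 = 14)
z(C, Z) = -2 + C + 23*C*Z (z(C, Z) = -2 + ((23*C)*Z + C) = -2 + (23*C*Z + C) = -2 + (C + 23*C*Z) = -2 + C + 23*C*Z)
1/x(z(Q, -26), -813) = 1/(58*(-813)) = 1/(-47154) = -1/47154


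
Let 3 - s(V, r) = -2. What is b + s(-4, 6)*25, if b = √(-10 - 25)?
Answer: 125 + I*√35 ≈ 125.0 + 5.9161*I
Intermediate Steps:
s(V, r) = 5 (s(V, r) = 3 - 1*(-2) = 3 + 2 = 5)
b = I*√35 (b = √(-35) = I*√35 ≈ 5.9161*I)
b + s(-4, 6)*25 = I*√35 + 5*25 = I*√35 + 125 = 125 + I*√35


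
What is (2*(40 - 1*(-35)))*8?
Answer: 1200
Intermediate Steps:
(2*(40 - 1*(-35)))*8 = (2*(40 + 35))*8 = (2*75)*8 = 150*8 = 1200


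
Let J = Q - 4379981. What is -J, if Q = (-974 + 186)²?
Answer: 3759037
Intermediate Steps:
Q = 620944 (Q = (-788)² = 620944)
J = -3759037 (J = 620944 - 4379981 = -3759037)
-J = -1*(-3759037) = 3759037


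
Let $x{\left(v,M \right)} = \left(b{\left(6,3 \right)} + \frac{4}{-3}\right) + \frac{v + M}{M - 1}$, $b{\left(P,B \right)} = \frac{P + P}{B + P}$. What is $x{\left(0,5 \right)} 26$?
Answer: $\frac{65}{2} \approx 32.5$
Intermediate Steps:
$b{\left(P,B \right)} = \frac{2 P}{B + P}$
$x{\left(v,M \right)} = \frac{M + v}{-1 + M}$ ($x{\left(v,M \right)} = \left(2 \cdot 6 \frac{1}{3 + 6} + \frac{4}{-3}\right) + \frac{v + M}{M - 1} = \left(2 \cdot 6 \cdot \frac{1}{9} + 4 \left(- \frac{1}{3}\right)\right) + \frac{M + v}{-1 + M} = \left(2 \cdot 6 \cdot \frac{1}{9} - \frac{4}{3}\right) + \frac{M + v}{-1 + M} = \left(\frac{4}{3} - \frac{4}{3}\right) + \frac{M + v}{-1 + M} = 0 + \frac{M + v}{-1 + M} = \frac{M + v}{-1 + M}$)
$x{\left(0,5 \right)} 26 = \frac{5 + 0}{-1 + 5} \cdot 26 = \frac{1}{4} \cdot 5 \cdot 26 = \frac{5}{4} \cdot 26 = \frac{65}{2}$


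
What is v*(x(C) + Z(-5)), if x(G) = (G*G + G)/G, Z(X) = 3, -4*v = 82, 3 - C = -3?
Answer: -205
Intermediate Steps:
C = 6 (C = 3 - 1*(-3) = 3 + 3 = 6)
v = -41/2 (v = -¼*82 = -41/2 ≈ -20.500)
x(G) = (G + G²)/G (x(G) = (G² + G)/G = (G + G²)/G)
v*(x(C) + Z(-5)) = -41*((1 + 6) + 3)/2 = -41*(7 + 3)/2 = -41/2*10 = -205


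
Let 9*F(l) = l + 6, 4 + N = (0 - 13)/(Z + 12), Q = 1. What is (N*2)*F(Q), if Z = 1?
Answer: -70/9 ≈ -7.7778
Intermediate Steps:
N = -5 (N = -4 + (0 - 13)/(1 + 12) = -4 - 13/13 = -4 - 13*1/13 = -4 - 1 = -5)
F(l) = ⅔ + l/9 (F(l) = (l + 6)/9 = (6 + l)/9 = ⅔ + l/9)
(N*2)*F(Q) = (-5*2)*(⅔ + (⅑)*1) = -10*(⅔ + ⅑) = -10*7/9 = -70/9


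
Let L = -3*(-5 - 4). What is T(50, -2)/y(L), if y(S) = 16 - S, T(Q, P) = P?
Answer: 2/11 ≈ 0.18182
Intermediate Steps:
L = 27 (L = -3*(-9) = 27)
T(50, -2)/y(L) = -2/(16 - 1*27) = -2/(16 - 27) = -2/(-11) = -2*(-1/11) = 2/11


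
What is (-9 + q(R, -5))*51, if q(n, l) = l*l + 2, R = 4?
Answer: 918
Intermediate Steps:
q(n, l) = 2 + l² (q(n, l) = l² + 2 = 2 + l²)
(-9 + q(R, -5))*51 = (-9 + (2 + (-5)²))*51 = (-9 + (2 + 25))*51 = (-9 + 27)*51 = 18*51 = 918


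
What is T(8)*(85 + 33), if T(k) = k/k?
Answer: 118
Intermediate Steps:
T(k) = 1
T(8)*(85 + 33) = 1*(85 + 33) = 1*118 = 118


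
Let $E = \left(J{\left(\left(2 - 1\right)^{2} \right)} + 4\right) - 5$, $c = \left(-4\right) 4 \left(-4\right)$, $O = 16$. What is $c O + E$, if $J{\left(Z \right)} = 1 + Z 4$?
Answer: $1028$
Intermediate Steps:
$J{\left(Z \right)} = 1 + 4 Z$
$c = 64$ ($c = \left(-16\right) \left(-4\right) = 64$)
$E = 4$ ($E = \left(\left(1 + 4 \left(2 - 1\right)^{2}\right) + 4\right) - 5 = \left(\left(1 + 4 \cdot 1^{2}\right) + 4\right) - 5 = \left(\left(1 + 4 \cdot 1\right) + 4\right) - 5 = \left(\left(1 + 4\right) + 4\right) - 5 = \left(5 + 4\right) - 5 = 9 - 5 = 4$)
$c O + E = 64 \cdot 16 + 4 = 1024 + 4 = 1028$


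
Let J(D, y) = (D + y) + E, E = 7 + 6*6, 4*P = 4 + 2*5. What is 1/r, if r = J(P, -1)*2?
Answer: 1/91 ≈ 0.010989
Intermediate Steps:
P = 7/2 (P = (4 + 2*5)/4 = (4 + 10)/4 = (¼)*14 = 7/2 ≈ 3.5000)
E = 43 (E = 7 + 36 = 43)
J(D, y) = 43 + D + y (J(D, y) = (D + y) + 43 = 43 + D + y)
r = 91 (r = (43 + 7/2 - 1)*2 = (91/2)*2 = 91)
1/r = 1/91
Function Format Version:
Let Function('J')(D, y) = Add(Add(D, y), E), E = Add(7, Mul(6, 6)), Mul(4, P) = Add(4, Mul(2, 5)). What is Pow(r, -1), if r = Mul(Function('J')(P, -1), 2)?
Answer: Rational(1, 91) ≈ 0.010989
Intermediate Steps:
P = Rational(7, 2) (P = Mul(Rational(1, 4), Add(4, Mul(2, 5))) = Mul(Rational(1, 4), Add(4, 10)) = Mul(Rational(1, 4), 14) = Rational(7, 2) ≈ 3.5000)
E = 43 (E = Add(7, 36) = 43)
Function('J')(D, y) = Add(43, D, y) (Function('J')(D, y) = Add(Add(D, y), 43) = Add(43, D, y))
r = 91 (r = Mul(Add(43, Rational(7, 2), -1), 2) = Mul(Rational(91, 2), 2) = 91)
Pow(r, -1) = Pow(91, -1) = Rational(1, 91)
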